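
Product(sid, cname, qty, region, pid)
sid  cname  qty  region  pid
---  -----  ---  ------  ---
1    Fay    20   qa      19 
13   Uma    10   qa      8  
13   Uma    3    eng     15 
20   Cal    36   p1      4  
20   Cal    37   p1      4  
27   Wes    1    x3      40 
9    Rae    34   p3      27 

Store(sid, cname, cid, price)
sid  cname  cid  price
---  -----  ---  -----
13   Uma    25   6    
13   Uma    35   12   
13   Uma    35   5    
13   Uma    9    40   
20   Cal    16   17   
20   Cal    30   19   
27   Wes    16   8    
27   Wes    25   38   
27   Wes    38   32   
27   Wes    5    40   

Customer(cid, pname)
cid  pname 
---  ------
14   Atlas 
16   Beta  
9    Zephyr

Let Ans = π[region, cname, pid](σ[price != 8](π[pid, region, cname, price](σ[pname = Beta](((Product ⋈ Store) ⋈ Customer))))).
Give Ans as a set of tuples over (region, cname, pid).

{(p1, Cal, 4)}

Natural join on sid, cname: {(13, Uma, 10, qa, 8, 25, 6), (13, Uma, 10, qa, 8, 35, 12), (13, Uma, 10, qa, 8, 35, 5), (13, Uma, 10, qa, 8, 9, 40), (13, Uma, 3, eng, 15, 25, 6), (13, Uma, 3, eng, 15, 35, 12), (13, Uma, 3, eng, 15, 35, 5), (13, Uma, 3, eng, 15, 9, 40), (20, Cal, 36, p1, 4, 16, 17), (20, Cal, 36, p1, 4, 30, 19), (20, Cal, 37, p1, 4, 16, 17), (20, Cal, 37, p1, 4, 30, 19), (27, Wes, 1, x3, 40, 16, 8), (27, Wes, 1, x3, 40, 25, 38), (27, Wes, 1, x3, 40, 38, 32), (27, Wes, 1, x3, 40, 5, 40)}
Natural join on cid: {(13, Uma, 10, qa, 8, 9, 40, Zephyr), (13, Uma, 3, eng, 15, 9, 40, Zephyr), (20, Cal, 36, p1, 4, 16, 17, Beta), (20, Cal, 37, p1, 4, 16, 17, Beta), (27, Wes, 1, x3, 40, 16, 8, Beta)}
Apply σ_{pname = Beta}; surviving tuples: {(20, Cal, 36, p1, 4, 16, 17, Beta), (20, Cal, 37, p1, 4, 16, 17, Beta), (27, Wes, 1, x3, 40, 16, 8, Beta)}
π[pid, region, cname, price]: project onto (pid, region, cname, price) (1 duplicate(s) eliminated) → {(4, p1, Cal, 17), (40, x3, Wes, 8)}
Apply σ_{price != 8}; surviving tuples: {(4, p1, Cal, 17)}
π[region, cname, pid]: project onto (region, cname, pid) → {(p1, Cal, 4)}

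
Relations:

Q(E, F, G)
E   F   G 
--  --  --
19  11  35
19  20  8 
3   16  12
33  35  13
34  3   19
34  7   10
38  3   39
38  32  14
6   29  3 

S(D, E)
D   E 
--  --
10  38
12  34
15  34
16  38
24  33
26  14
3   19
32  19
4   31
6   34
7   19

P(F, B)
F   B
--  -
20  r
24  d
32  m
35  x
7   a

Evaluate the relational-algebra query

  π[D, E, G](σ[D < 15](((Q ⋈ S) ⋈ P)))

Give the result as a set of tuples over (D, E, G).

Natural join on E: {(19, 11, 35, 3), (19, 11, 35, 32), (19, 11, 35, 7), (19, 20, 8, 3), (19, 20, 8, 32), (19, 20, 8, 7), (33, 35, 13, 24), (34, 3, 19, 12), (34, 3, 19, 15), (34, 3, 19, 6), (34, 7, 10, 12), (34, 7, 10, 15), (34, 7, 10, 6), (38, 3, 39, 10), (38, 3, 39, 16), (38, 32, 14, 10), (38, 32, 14, 16)}
Natural join on F: {(19, 20, 8, 3, r), (19, 20, 8, 32, r), (19, 20, 8, 7, r), (33, 35, 13, 24, x), (34, 7, 10, 12, a), (34, 7, 10, 15, a), (34, 7, 10, 6, a), (38, 32, 14, 10, m), (38, 32, 14, 16, m)}
Selection D < 15: {(19, 20, 8, 3, r), (19, 20, 8, 7, r), (34, 7, 10, 12, a), (34, 7, 10, 6, a), (38, 32, 14, 10, m)}
π[D, E, G]: project onto (D, E, G) → {(10, 38, 14), (12, 34, 10), (3, 19, 8), (6, 34, 10), (7, 19, 8)}

{(10, 38, 14), (12, 34, 10), (3, 19, 8), (6, 34, 10), (7, 19, 8)}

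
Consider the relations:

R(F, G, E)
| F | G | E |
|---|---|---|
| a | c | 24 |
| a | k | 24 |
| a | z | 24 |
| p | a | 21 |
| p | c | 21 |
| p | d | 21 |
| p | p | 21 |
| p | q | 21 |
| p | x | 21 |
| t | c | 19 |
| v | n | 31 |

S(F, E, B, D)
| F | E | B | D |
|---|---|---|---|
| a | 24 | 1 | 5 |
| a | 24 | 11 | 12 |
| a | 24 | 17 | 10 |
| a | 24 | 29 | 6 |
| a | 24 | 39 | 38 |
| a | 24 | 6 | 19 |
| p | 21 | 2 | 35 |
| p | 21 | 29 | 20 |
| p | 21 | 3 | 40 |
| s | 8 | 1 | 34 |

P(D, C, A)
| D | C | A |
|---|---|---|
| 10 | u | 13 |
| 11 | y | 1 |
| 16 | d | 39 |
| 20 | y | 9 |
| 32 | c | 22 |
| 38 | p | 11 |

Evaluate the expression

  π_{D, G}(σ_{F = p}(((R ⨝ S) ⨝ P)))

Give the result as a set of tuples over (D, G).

Joining R and S on F, E yields {(a, c, 24, 1, 5), (a, c, 24, 11, 12), (a, c, 24, 17, 10), (a, c, 24, 29, 6), (a, c, 24, 39, 38), (a, c, 24, 6, 19), (a, k, 24, 1, 5), (a, k, 24, 11, 12), (a, k, 24, 17, 10), (a, k, 24, 29, 6), (a, k, 24, 39, 38), (a, k, 24, 6, 19), (a, z, 24, 1, 5), (a, z, 24, 11, 12), (a, z, 24, 17, 10), (a, z, 24, 29, 6), (a, z, 24, 39, 38), (a, z, 24, 6, 19), (p, a, 21, 2, 35), (p, a, 21, 29, 20), (p, a, 21, 3, 40), (p, c, 21, 2, 35), (p, c, 21, 29, 20), (p, c, 21, 3, 40), (p, d, 21, 2, 35), (p, d, 21, 29, 20), (p, d, 21, 3, 40), (p, p, 21, 2, 35), (p, p, 21, 29, 20), (p, p, 21, 3, 40), (p, q, 21, 2, 35), (p, q, 21, 29, 20), (p, q, 21, 3, 40), (p, x, 21, 2, 35), (p, x, 21, 29, 20), (p, x, 21, 3, 40)}.
Joining (R ⨝ S) and P on D yields {(a, c, 24, 17, 10, u, 13), (a, c, 24, 39, 38, p, 11), (a, k, 24, 17, 10, u, 13), (a, k, 24, 39, 38, p, 11), (a, z, 24, 17, 10, u, 13), (a, z, 24, 39, 38, p, 11), (p, a, 21, 29, 20, y, 9), (p, c, 21, 29, 20, y, 9), (p, d, 21, 29, 20, y, 9), (p, p, 21, 29, 20, y, 9), (p, q, 21, 29, 20, y, 9), (p, x, 21, 29, 20, y, 9)}.
Apply σ_{F = p}; surviving tuples: {(p, a, 21, 29, 20, y, 9), (p, c, 21, 29, 20, y, 9), (p, d, 21, 29, 20, y, 9), (p, p, 21, 29, 20, y, 9), (p, q, 21, 29, 20, y, 9), (p, x, 21, 29, 20, y, 9)}
π_{D, G} gives {(20, a), (20, c), (20, d), (20, p), (20, q), (20, x)}.

{(20, a), (20, c), (20, d), (20, p), (20, q), (20, x)}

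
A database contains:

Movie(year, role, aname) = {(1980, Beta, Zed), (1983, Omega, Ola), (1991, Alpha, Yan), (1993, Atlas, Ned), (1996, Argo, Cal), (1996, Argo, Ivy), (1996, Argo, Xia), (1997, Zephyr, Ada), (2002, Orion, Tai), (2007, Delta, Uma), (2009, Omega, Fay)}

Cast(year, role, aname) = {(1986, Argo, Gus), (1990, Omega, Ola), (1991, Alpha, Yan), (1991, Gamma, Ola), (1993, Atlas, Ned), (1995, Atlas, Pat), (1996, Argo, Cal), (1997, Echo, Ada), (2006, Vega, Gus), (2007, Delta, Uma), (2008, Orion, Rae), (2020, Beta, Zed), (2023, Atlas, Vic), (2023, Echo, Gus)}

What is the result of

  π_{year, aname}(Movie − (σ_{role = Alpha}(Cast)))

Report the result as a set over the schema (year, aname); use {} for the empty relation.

σ[role = Alpha]: keep tuples satisfying role = Alpha → {(1991, Alpha, Yan)}
Set difference of the two operands is {(1980, Beta, Zed), (1983, Omega, Ola), (1993, Atlas, Ned), (1996, Argo, Cal), (1996, Argo, Ivy), (1996, Argo, Xia), (1997, Zephyr, Ada), (2002, Orion, Tai), (2007, Delta, Uma), (2009, Omega, Fay)}.
Keep only column(s) year, aname: {(1980, Zed), (1983, Ola), (1993, Ned), (1996, Cal), (1996, Ivy), (1996, Xia), (1997, Ada), (2002, Tai), (2007, Uma), (2009, Fay)}

{(1980, Zed), (1983, Ola), (1993, Ned), (1996, Cal), (1996, Ivy), (1996, Xia), (1997, Ada), (2002, Tai), (2007, Uma), (2009, Fay)}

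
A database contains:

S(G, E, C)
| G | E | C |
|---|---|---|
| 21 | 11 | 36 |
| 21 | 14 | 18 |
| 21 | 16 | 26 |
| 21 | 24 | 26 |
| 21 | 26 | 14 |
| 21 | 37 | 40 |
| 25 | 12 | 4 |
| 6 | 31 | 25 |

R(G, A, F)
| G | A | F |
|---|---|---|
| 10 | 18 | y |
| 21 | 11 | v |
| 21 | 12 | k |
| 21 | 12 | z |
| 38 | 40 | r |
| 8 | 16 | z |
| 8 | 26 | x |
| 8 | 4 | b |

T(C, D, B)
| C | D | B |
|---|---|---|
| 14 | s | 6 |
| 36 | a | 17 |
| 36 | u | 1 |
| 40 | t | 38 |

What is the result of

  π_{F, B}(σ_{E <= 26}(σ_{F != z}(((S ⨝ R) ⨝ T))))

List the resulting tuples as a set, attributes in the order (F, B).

Joining S and R on G yields {(21, 11, 36, 11, v), (21, 11, 36, 12, k), (21, 11, 36, 12, z), (21, 14, 18, 11, v), (21, 14, 18, 12, k), (21, 14, 18, 12, z), (21, 16, 26, 11, v), (21, 16, 26, 12, k), (21, 16, 26, 12, z), (21, 24, 26, 11, v), (21, 24, 26, 12, k), (21, 24, 26, 12, z), (21, 26, 14, 11, v), (21, 26, 14, 12, k), (21, 26, 14, 12, z), (21, 37, 40, 11, v), (21, 37, 40, 12, k), (21, 37, 40, 12, z)}.
Joining (S ⨝ R) and T on C yields {(21, 11, 36, 11, v, a, 17), (21, 11, 36, 11, v, u, 1), (21, 11, 36, 12, k, a, 17), (21, 11, 36, 12, k, u, 1), (21, 11, 36, 12, z, a, 17), (21, 11, 36, 12, z, u, 1), (21, 26, 14, 11, v, s, 6), (21, 26, 14, 12, k, s, 6), (21, 26, 14, 12, z, s, 6), (21, 37, 40, 11, v, t, 38), (21, 37, 40, 12, k, t, 38), (21, 37, 40, 12, z, t, 38)}.
Selection F != z: {(21, 11, 36, 11, v, a, 17), (21, 11, 36, 11, v, u, 1), (21, 11, 36, 12, k, a, 17), (21, 11, 36, 12, k, u, 1), (21, 26, 14, 11, v, s, 6), (21, 26, 14, 12, k, s, 6), (21, 37, 40, 11, v, t, 38), (21, 37, 40, 12, k, t, 38)}
Selection E <= 26: {(21, 11, 36, 11, v, a, 17), (21, 11, 36, 11, v, u, 1), (21, 11, 36, 12, k, a, 17), (21, 11, 36, 12, k, u, 1), (21, 26, 14, 11, v, s, 6), (21, 26, 14, 12, k, s, 6)}
Projecting to F, B: {(k, 1), (k, 17), (k, 6), (v, 1), (v, 17), (v, 6)}

{(k, 1), (k, 17), (k, 6), (v, 1), (v, 17), (v, 6)}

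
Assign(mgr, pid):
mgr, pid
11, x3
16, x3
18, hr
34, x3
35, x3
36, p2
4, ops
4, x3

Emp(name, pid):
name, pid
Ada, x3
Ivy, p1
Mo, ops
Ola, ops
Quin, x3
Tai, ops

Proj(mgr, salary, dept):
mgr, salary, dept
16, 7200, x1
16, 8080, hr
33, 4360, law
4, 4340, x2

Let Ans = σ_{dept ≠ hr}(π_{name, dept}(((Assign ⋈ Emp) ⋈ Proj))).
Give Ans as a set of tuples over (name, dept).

Assign ⋈ Emp (natural join on pid): {(11, x3, Ada), (11, x3, Quin), (16, x3, Ada), (16, x3, Quin), (34, x3, Ada), (34, x3, Quin), (35, x3, Ada), (35, x3, Quin), (4, ops, Mo), (4, ops, Ola), (4, ops, Tai), (4, x3, Ada), (4, x3, Quin)}
(Assign ⋈ Emp) ⋈ Proj (natural join on mgr): {(16, x3, Ada, 7200, x1), (16, x3, Ada, 8080, hr), (16, x3, Quin, 7200, x1), (16, x3, Quin, 8080, hr), (4, ops, Mo, 4340, x2), (4, ops, Ola, 4340, x2), (4, ops, Tai, 4340, x2), (4, x3, Ada, 4340, x2), (4, x3, Quin, 4340, x2)}
π[name, dept]: project onto (name, dept) → {(Ada, hr), (Ada, x1), (Ada, x2), (Mo, x2), (Ola, x2), (Quin, hr), (Quin, x1), (Quin, x2), (Tai, x2)}
Selection dept ≠ hr: {(Ada, x1), (Ada, x2), (Mo, x2), (Ola, x2), (Quin, x1), (Quin, x2), (Tai, x2)}

{(Ada, x1), (Ada, x2), (Mo, x2), (Ola, x2), (Quin, x1), (Quin, x2), (Tai, x2)}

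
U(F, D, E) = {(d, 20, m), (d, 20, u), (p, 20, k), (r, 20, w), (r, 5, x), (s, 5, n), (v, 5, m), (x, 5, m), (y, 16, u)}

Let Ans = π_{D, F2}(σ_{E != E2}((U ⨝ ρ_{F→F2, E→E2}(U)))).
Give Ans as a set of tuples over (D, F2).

{(20, d), (20, p), (20, r), (5, r), (5, s), (5, v), (5, x)}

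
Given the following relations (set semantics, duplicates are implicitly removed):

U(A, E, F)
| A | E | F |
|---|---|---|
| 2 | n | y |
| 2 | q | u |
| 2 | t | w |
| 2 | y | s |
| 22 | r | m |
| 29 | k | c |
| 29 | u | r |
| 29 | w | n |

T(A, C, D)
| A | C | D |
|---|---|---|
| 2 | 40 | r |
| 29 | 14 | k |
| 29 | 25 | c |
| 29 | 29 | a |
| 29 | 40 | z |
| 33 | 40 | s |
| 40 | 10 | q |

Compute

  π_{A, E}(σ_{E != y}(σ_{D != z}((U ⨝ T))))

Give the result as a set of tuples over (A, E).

U ⋈ T (natural join on A): {(2, n, y, 40, r), (2, q, u, 40, r), (2, t, w, 40, r), (2, y, s, 40, r), (29, k, c, 14, k), (29, k, c, 25, c), (29, k, c, 29, a), (29, k, c, 40, z), (29, u, r, 14, k), (29, u, r, 25, c), (29, u, r, 29, a), (29, u, r, 40, z), (29, w, n, 14, k), (29, w, n, 25, c), (29, w, n, 29, a), (29, w, n, 40, z)}
Selection D != z: {(2, n, y, 40, r), (2, q, u, 40, r), (2, t, w, 40, r), (2, y, s, 40, r), (29, k, c, 14, k), (29, k, c, 25, c), (29, k, c, 29, a), (29, u, r, 14, k), (29, u, r, 25, c), (29, u, r, 29, a), (29, w, n, 14, k), (29, w, n, 25, c), (29, w, n, 29, a)}
Selection E != y: {(2, n, y, 40, r), (2, q, u, 40, r), (2, t, w, 40, r), (29, k, c, 14, k), (29, k, c, 25, c), (29, k, c, 29, a), (29, u, r, 14, k), (29, u, r, 25, c), (29, u, r, 29, a), (29, w, n, 14, k), (29, w, n, 25, c), (29, w, n, 29, a)}
Keep only column(s) A, E (6 duplicate(s) eliminated): {(2, n), (2, q), (2, t), (29, k), (29, u), (29, w)}

{(2, n), (2, q), (2, t), (29, k), (29, u), (29, w)}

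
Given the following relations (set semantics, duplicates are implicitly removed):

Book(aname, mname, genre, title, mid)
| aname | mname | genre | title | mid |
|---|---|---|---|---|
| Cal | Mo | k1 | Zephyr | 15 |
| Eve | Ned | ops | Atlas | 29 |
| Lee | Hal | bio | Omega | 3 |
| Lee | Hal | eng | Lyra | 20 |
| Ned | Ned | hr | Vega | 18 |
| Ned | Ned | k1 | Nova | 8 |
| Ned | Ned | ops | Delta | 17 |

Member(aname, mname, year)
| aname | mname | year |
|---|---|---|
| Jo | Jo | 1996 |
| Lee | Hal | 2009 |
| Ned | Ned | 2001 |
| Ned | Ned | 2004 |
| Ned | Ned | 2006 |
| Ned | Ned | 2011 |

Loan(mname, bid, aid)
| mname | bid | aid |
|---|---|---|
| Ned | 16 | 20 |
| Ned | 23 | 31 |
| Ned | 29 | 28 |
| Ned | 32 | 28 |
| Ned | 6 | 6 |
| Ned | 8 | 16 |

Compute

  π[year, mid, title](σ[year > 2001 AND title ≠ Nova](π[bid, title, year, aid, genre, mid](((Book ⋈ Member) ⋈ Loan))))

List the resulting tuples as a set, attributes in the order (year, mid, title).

{(2004, 17, Delta), (2004, 18, Vega), (2006, 17, Delta), (2006, 18, Vega), (2011, 17, Delta), (2011, 18, Vega)}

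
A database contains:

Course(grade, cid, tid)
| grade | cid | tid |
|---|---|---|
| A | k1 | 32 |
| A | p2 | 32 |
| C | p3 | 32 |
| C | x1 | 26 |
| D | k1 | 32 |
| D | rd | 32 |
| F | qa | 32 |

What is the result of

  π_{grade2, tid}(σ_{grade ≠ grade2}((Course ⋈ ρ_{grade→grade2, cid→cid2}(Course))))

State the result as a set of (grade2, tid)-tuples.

ρ[grade→grade2, cid→cid2]: schema becomes (grade2, cid2, tid); tuples unchanged.
Joining Course and ρ_{grade→grade2, cid→cid2}(Course) on tid yields {(A, k1, 32, A, k1), (A, k1, 32, A, p2), (A, k1, 32, C, p3), (A, k1, 32, D, k1), (A, k1, 32, D, rd), (A, k1, 32, F, qa), (A, p2, 32, A, k1), (A, p2, 32, A, p2), (A, p2, 32, C, p3), (A, p2, 32, D, k1), (A, p2, 32, D, rd), (A, p2, 32, F, qa), (C, p3, 32, A, k1), (C, p3, 32, A, p2), (C, p3, 32, C, p3), (C, p3, 32, D, k1), (C, p3, 32, D, rd), (C, p3, 32, F, qa), (C, x1, 26, C, x1), (D, k1, 32, A, k1), (D, k1, 32, A, p2), (D, k1, 32, C, p3), (D, k1, 32, D, k1), (D, k1, 32, D, rd), (D, k1, 32, F, qa), (D, rd, 32, A, k1), (D, rd, 32, A, p2), (D, rd, 32, C, p3), (D, rd, 32, D, k1), (D, rd, 32, D, rd), (D, rd, 32, F, qa), (F, qa, 32, A, k1), (F, qa, 32, A, p2), (F, qa, 32, C, p3), (F, qa, 32, D, k1), (F, qa, 32, D, rd), (F, qa, 32, F, qa)}.
Apply σ_{grade ≠ grade2}; surviving tuples: {(A, k1, 32, C, p3), (A, k1, 32, D, k1), (A, k1, 32, D, rd), (A, k1, 32, F, qa), (A, p2, 32, C, p3), (A, p2, 32, D, k1), (A, p2, 32, D, rd), (A, p2, 32, F, qa), (C, p3, 32, A, k1), (C, p3, 32, A, p2), (C, p3, 32, D, k1), (C, p3, 32, D, rd), (C, p3, 32, F, qa), (D, k1, 32, A, k1), (D, k1, 32, A, p2), (D, k1, 32, C, p3), (D, k1, 32, F, qa), (D, rd, 32, A, k1), (D, rd, 32, A, p2), (D, rd, 32, C, p3), (D, rd, 32, F, qa), (F, qa, 32, A, k1), (F, qa, 32, A, p2), (F, qa, 32, C, p3), (F, qa, 32, D, k1), (F, qa, 32, D, rd)}
Keep only column(s) grade2, tid (22 duplicate(s) eliminated): {(A, 32), (C, 32), (D, 32), (F, 32)}

{(A, 32), (C, 32), (D, 32), (F, 32)}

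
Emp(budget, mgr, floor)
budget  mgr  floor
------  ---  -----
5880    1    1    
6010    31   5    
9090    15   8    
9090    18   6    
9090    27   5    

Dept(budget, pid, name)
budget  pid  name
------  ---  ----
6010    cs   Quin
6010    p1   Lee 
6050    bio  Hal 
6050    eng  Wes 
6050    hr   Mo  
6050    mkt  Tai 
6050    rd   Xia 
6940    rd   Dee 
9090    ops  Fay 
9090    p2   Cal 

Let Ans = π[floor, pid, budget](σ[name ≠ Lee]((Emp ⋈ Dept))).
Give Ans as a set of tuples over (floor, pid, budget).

Natural join on budget: {(6010, 31, 5, cs, Quin), (6010, 31, 5, p1, Lee), (9090, 15, 8, ops, Fay), (9090, 15, 8, p2, Cal), (9090, 18, 6, ops, Fay), (9090, 18, 6, p2, Cal), (9090, 27, 5, ops, Fay), (9090, 27, 5, p2, Cal)}
Selection name ≠ Lee: {(6010, 31, 5, cs, Quin), (9090, 15, 8, ops, Fay), (9090, 15, 8, p2, Cal), (9090, 18, 6, ops, Fay), (9090, 18, 6, p2, Cal), (9090, 27, 5, ops, Fay), (9090, 27, 5, p2, Cal)}
Projecting to floor, pid, budget: {(5, cs, 6010), (5, ops, 9090), (5, p2, 9090), (6, ops, 9090), (6, p2, 9090), (8, ops, 9090), (8, p2, 9090)}

{(5, cs, 6010), (5, ops, 9090), (5, p2, 9090), (6, ops, 9090), (6, p2, 9090), (8, ops, 9090), (8, p2, 9090)}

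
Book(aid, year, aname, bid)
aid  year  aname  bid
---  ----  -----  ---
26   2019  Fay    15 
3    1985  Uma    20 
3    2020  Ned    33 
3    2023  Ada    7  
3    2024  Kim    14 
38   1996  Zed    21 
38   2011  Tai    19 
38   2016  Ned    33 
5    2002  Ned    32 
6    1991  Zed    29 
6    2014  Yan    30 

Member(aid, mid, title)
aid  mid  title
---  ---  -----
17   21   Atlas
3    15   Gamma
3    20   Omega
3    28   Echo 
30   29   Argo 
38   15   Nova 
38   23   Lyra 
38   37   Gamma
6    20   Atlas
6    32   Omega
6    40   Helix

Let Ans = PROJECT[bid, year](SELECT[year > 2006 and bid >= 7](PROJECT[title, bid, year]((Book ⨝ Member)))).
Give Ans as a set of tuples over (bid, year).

{(14, 2024), (19, 2011), (30, 2014), (33, 2016), (33, 2020), (7, 2023)}

Joining Book and Member on aid yields {(3, 1985, Uma, 20, 15, Gamma), (3, 1985, Uma, 20, 20, Omega), (3, 1985, Uma, 20, 28, Echo), (3, 2020, Ned, 33, 15, Gamma), (3, 2020, Ned, 33, 20, Omega), (3, 2020, Ned, 33, 28, Echo), (3, 2023, Ada, 7, 15, Gamma), (3, 2023, Ada, 7, 20, Omega), (3, 2023, Ada, 7, 28, Echo), (3, 2024, Kim, 14, 15, Gamma), (3, 2024, Kim, 14, 20, Omega), (3, 2024, Kim, 14, 28, Echo), (38, 1996, Zed, 21, 15, Nova), (38, 1996, Zed, 21, 23, Lyra), (38, 1996, Zed, 21, 37, Gamma), (38, 2011, Tai, 19, 15, Nova), (38, 2011, Tai, 19, 23, Lyra), (38, 2011, Tai, 19, 37, Gamma), (38, 2016, Ned, 33, 15, Nova), (38, 2016, Ned, 33, 23, Lyra), (38, 2016, Ned, 33, 37, Gamma), (6, 1991, Zed, 29, 20, Atlas), (6, 1991, Zed, 29, 32, Omega), (6, 1991, Zed, 29, 40, Helix), (6, 2014, Yan, 30, 20, Atlas), (6, 2014, Yan, 30, 32, Omega), (6, 2014, Yan, 30, 40, Helix)}.
Keep only column(s) title, bid, year: {(Atlas, 29, 1991), (Atlas, 30, 2014), (Echo, 14, 2024), (Echo, 20, 1985), (Echo, 33, 2020), (Echo, 7, 2023), (Gamma, 14, 2024), (Gamma, 19, 2011), (Gamma, 20, 1985), (Gamma, 21, 1996), (Gamma, 33, 2016), (Gamma, 33, 2020), (Gamma, 7, 2023), (Helix, 29, 1991), (Helix, 30, 2014), (Lyra, 19, 2011), (Lyra, 21, 1996), (Lyra, 33, 2016), (Nova, 19, 2011), (Nova, 21, 1996), (Nova, 33, 2016), (Omega, 14, 2024), (Omega, 20, 1985), (Omega, 29, 1991), (Omega, 30, 2014), (Omega, 33, 2020), (Omega, 7, 2023)}
Selection year > 2006 and bid >= 7: {(Atlas, 30, 2014), (Echo, 14, 2024), (Echo, 33, 2020), (Echo, 7, 2023), (Gamma, 14, 2024), (Gamma, 19, 2011), (Gamma, 33, 2016), (Gamma, 33, 2020), (Gamma, 7, 2023), (Helix, 30, 2014), (Lyra, 19, 2011), (Lyra, 33, 2016), (Nova, 19, 2011), (Nova, 33, 2016), (Omega, 14, 2024), (Omega, 30, 2014), (Omega, 33, 2020), (Omega, 7, 2023)}
Keep only column(s) bid, year (12 duplicate(s) eliminated): {(14, 2024), (19, 2011), (30, 2014), (33, 2016), (33, 2020), (7, 2023)}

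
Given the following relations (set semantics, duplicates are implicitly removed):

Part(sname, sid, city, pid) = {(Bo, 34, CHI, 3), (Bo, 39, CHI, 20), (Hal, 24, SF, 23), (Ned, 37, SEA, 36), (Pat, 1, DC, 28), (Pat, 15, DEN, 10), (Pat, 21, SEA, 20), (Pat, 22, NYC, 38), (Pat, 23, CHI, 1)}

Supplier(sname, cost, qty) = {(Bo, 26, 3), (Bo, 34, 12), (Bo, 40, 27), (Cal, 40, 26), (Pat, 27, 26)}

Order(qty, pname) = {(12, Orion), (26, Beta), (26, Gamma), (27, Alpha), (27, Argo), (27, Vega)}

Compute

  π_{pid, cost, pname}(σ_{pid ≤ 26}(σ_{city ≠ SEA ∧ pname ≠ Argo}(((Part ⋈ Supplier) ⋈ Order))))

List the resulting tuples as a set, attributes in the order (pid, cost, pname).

{(1, 27, Beta), (1, 27, Gamma), (10, 27, Beta), (10, 27, Gamma), (20, 34, Orion), (20, 40, Alpha), (20, 40, Vega), (3, 34, Orion), (3, 40, Alpha), (3, 40, Vega)}

Joining Part and Supplier on sname yields {(Bo, 34, CHI, 3, 26, 3), (Bo, 34, CHI, 3, 34, 12), (Bo, 34, CHI, 3, 40, 27), (Bo, 39, CHI, 20, 26, 3), (Bo, 39, CHI, 20, 34, 12), (Bo, 39, CHI, 20, 40, 27), (Pat, 1, DC, 28, 27, 26), (Pat, 15, DEN, 10, 27, 26), (Pat, 21, SEA, 20, 27, 26), (Pat, 22, NYC, 38, 27, 26), (Pat, 23, CHI, 1, 27, 26)}.
Joining (Part ⋈ Supplier) and Order on qty yields {(Bo, 34, CHI, 3, 34, 12, Orion), (Bo, 34, CHI, 3, 40, 27, Alpha), (Bo, 34, CHI, 3, 40, 27, Argo), (Bo, 34, CHI, 3, 40, 27, Vega), (Bo, 39, CHI, 20, 34, 12, Orion), (Bo, 39, CHI, 20, 40, 27, Alpha), (Bo, 39, CHI, 20, 40, 27, Argo), (Bo, 39, CHI, 20, 40, 27, Vega), (Pat, 1, DC, 28, 27, 26, Beta), (Pat, 1, DC, 28, 27, 26, Gamma), (Pat, 15, DEN, 10, 27, 26, Beta), (Pat, 15, DEN, 10, 27, 26, Gamma), (Pat, 21, SEA, 20, 27, 26, Beta), (Pat, 21, SEA, 20, 27, 26, Gamma), (Pat, 22, NYC, 38, 27, 26, Beta), (Pat, 22, NYC, 38, 27, 26, Gamma), (Pat, 23, CHI, 1, 27, 26, Beta), (Pat, 23, CHI, 1, 27, 26, Gamma)}.
Selection city ≠ SEA ∧ pname ≠ Argo: {(Bo, 34, CHI, 3, 34, 12, Orion), (Bo, 34, CHI, 3, 40, 27, Alpha), (Bo, 34, CHI, 3, 40, 27, Vega), (Bo, 39, CHI, 20, 34, 12, Orion), (Bo, 39, CHI, 20, 40, 27, Alpha), (Bo, 39, CHI, 20, 40, 27, Vega), (Pat, 1, DC, 28, 27, 26, Beta), (Pat, 1, DC, 28, 27, 26, Gamma), (Pat, 15, DEN, 10, 27, 26, Beta), (Pat, 15, DEN, 10, 27, 26, Gamma), (Pat, 22, NYC, 38, 27, 26, Beta), (Pat, 22, NYC, 38, 27, 26, Gamma), (Pat, 23, CHI, 1, 27, 26, Beta), (Pat, 23, CHI, 1, 27, 26, Gamma)}
Selection pid ≤ 26: {(Bo, 34, CHI, 3, 34, 12, Orion), (Bo, 34, CHI, 3, 40, 27, Alpha), (Bo, 34, CHI, 3, 40, 27, Vega), (Bo, 39, CHI, 20, 34, 12, Orion), (Bo, 39, CHI, 20, 40, 27, Alpha), (Bo, 39, CHI, 20, 40, 27, Vega), (Pat, 15, DEN, 10, 27, 26, Beta), (Pat, 15, DEN, 10, 27, 26, Gamma), (Pat, 23, CHI, 1, 27, 26, Beta), (Pat, 23, CHI, 1, 27, 26, Gamma)}
Projecting to pid, cost, pname: {(1, 27, Beta), (1, 27, Gamma), (10, 27, Beta), (10, 27, Gamma), (20, 34, Orion), (20, 40, Alpha), (20, 40, Vega), (3, 34, Orion), (3, 40, Alpha), (3, 40, Vega)}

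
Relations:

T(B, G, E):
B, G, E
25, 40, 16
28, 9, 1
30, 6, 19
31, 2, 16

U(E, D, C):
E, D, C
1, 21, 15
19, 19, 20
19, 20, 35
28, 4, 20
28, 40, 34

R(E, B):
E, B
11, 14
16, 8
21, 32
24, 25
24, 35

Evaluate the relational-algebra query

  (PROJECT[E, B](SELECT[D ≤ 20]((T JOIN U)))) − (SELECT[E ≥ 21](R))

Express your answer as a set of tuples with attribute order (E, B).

Natural join on E: {(28, 9, 1, 21, 15), (30, 6, 19, 19, 20), (30, 6, 19, 20, 35)}
σ[D ≤ 20]: keep tuples satisfying D ≤ 20 → {(30, 6, 19, 19, 20), (30, 6, 19, 20, 35)}
π_{E, B} gives {(19, 30)} (1 duplicate(s) eliminated).
σ[E ≥ 21]: keep tuples satisfying E ≥ 21 → {(21, 32), (24, 25), (24, 35)}
Difference: {(19, 30)} with {(21, 32), (24, 25), (24, 35)} → {(19, 30)}

{(19, 30)}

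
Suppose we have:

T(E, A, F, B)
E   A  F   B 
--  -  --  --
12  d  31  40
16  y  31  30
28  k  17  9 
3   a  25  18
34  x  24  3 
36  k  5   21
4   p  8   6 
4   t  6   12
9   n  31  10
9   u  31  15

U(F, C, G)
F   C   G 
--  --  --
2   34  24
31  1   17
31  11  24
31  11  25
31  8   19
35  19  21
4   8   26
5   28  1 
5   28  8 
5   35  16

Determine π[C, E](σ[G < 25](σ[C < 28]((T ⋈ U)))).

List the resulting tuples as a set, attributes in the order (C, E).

{(1, 12), (1, 16), (1, 9), (11, 12), (11, 16), (11, 9), (8, 12), (8, 16), (8, 9)}

Joining T and U on F yields {(12, d, 31, 40, 1, 17), (12, d, 31, 40, 11, 24), (12, d, 31, 40, 11, 25), (12, d, 31, 40, 8, 19), (16, y, 31, 30, 1, 17), (16, y, 31, 30, 11, 24), (16, y, 31, 30, 11, 25), (16, y, 31, 30, 8, 19), (36, k, 5, 21, 28, 1), (36, k, 5, 21, 28, 8), (36, k, 5, 21, 35, 16), (9, n, 31, 10, 1, 17), (9, n, 31, 10, 11, 24), (9, n, 31, 10, 11, 25), (9, n, 31, 10, 8, 19), (9, u, 31, 15, 1, 17), (9, u, 31, 15, 11, 24), (9, u, 31, 15, 11, 25), (9, u, 31, 15, 8, 19)}.
σ[C < 28]: keep tuples satisfying C < 28 → {(12, d, 31, 40, 1, 17), (12, d, 31, 40, 11, 24), (12, d, 31, 40, 11, 25), (12, d, 31, 40, 8, 19), (16, y, 31, 30, 1, 17), (16, y, 31, 30, 11, 24), (16, y, 31, 30, 11, 25), (16, y, 31, 30, 8, 19), (9, n, 31, 10, 1, 17), (9, n, 31, 10, 11, 24), (9, n, 31, 10, 11, 25), (9, n, 31, 10, 8, 19), (9, u, 31, 15, 1, 17), (9, u, 31, 15, 11, 24), (9, u, 31, 15, 11, 25), (9, u, 31, 15, 8, 19)}
σ[G < 25]: keep tuples satisfying G < 25 → {(12, d, 31, 40, 1, 17), (12, d, 31, 40, 11, 24), (12, d, 31, 40, 8, 19), (16, y, 31, 30, 1, 17), (16, y, 31, 30, 11, 24), (16, y, 31, 30, 8, 19), (9, n, 31, 10, 1, 17), (9, n, 31, 10, 11, 24), (9, n, 31, 10, 8, 19), (9, u, 31, 15, 1, 17), (9, u, 31, 15, 11, 24), (9, u, 31, 15, 8, 19)}
Keep only column(s) C, E (3 duplicate(s) eliminated): {(1, 12), (1, 16), (1, 9), (11, 12), (11, 16), (11, 9), (8, 12), (8, 16), (8, 9)}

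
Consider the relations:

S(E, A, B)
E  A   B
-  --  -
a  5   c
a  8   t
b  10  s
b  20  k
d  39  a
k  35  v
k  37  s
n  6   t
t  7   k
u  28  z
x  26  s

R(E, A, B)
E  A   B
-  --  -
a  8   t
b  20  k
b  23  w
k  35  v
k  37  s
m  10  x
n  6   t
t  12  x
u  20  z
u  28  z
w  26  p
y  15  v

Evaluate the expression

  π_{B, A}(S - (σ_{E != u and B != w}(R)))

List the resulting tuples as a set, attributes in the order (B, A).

σ[E != u and B != w]: keep tuples satisfying E != u and B != w → {(a, 8, t), (b, 20, k), (k, 35, v), (k, 37, s), (m, 10, x), (n, 6, t), (t, 12, x), (w, 26, p), (y, 15, v)}
Set difference of the two operands is {(a, 5, c), (b, 10, s), (d, 39, a), (t, 7, k), (u, 28, z), (x, 26, s)}.
π[B, A]: project onto (B, A) → {(a, 39), (c, 5), (k, 7), (s, 10), (s, 26), (z, 28)}

{(a, 39), (c, 5), (k, 7), (s, 10), (s, 26), (z, 28)}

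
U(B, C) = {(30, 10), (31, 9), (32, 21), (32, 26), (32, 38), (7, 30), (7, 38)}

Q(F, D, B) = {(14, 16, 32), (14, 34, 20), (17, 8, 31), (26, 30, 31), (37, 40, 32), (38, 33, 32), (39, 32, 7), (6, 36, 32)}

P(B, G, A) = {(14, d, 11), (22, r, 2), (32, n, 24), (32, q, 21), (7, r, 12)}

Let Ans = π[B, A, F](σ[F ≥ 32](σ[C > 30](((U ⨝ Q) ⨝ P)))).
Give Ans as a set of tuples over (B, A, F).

Natural join on B: {(31, 9, 17, 8), (31, 9, 26, 30), (32, 21, 14, 16), (32, 21, 37, 40), (32, 21, 38, 33), (32, 21, 6, 36), (32, 26, 14, 16), (32, 26, 37, 40), (32, 26, 38, 33), (32, 26, 6, 36), (32, 38, 14, 16), (32, 38, 37, 40), (32, 38, 38, 33), (32, 38, 6, 36), (7, 30, 39, 32), (7, 38, 39, 32)}
Natural join on B: {(32, 21, 14, 16, n, 24), (32, 21, 14, 16, q, 21), (32, 21, 37, 40, n, 24), (32, 21, 37, 40, q, 21), (32, 21, 38, 33, n, 24), (32, 21, 38, 33, q, 21), (32, 21, 6, 36, n, 24), (32, 21, 6, 36, q, 21), (32, 26, 14, 16, n, 24), (32, 26, 14, 16, q, 21), (32, 26, 37, 40, n, 24), (32, 26, 37, 40, q, 21), (32, 26, 38, 33, n, 24), (32, 26, 38, 33, q, 21), (32, 26, 6, 36, n, 24), (32, 26, 6, 36, q, 21), (32, 38, 14, 16, n, 24), (32, 38, 14, 16, q, 21), (32, 38, 37, 40, n, 24), (32, 38, 37, 40, q, 21), (32, 38, 38, 33, n, 24), (32, 38, 38, 33, q, 21), (32, 38, 6, 36, n, 24), (32, 38, 6, 36, q, 21), (7, 30, 39, 32, r, 12), (7, 38, 39, 32, r, 12)}
σ[C > 30]: keep tuples satisfying C > 30 → {(32, 38, 14, 16, n, 24), (32, 38, 14, 16, q, 21), (32, 38, 37, 40, n, 24), (32, 38, 37, 40, q, 21), (32, 38, 38, 33, n, 24), (32, 38, 38, 33, q, 21), (32, 38, 6, 36, n, 24), (32, 38, 6, 36, q, 21), (7, 38, 39, 32, r, 12)}
σ[F ≥ 32]: keep tuples satisfying F ≥ 32 → {(32, 38, 37, 40, n, 24), (32, 38, 37, 40, q, 21), (32, 38, 38, 33, n, 24), (32, 38, 38, 33, q, 21), (7, 38, 39, 32, r, 12)}
Keep only column(s) B, A, F: {(32, 21, 37), (32, 21, 38), (32, 24, 37), (32, 24, 38), (7, 12, 39)}

{(32, 21, 37), (32, 21, 38), (32, 24, 37), (32, 24, 38), (7, 12, 39)}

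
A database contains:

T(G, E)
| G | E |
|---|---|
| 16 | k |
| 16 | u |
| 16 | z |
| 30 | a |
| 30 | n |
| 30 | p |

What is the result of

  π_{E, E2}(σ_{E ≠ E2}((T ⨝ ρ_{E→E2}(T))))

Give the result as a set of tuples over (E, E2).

ρ[E→E2]: schema becomes (G, E2); tuples unchanged.
T ⋈ ρ_{E→E2}(T) (natural join on G): {(16, k, k), (16, k, u), (16, k, z), (16, u, k), (16, u, u), (16, u, z), (16, z, k), (16, z, u), (16, z, z), (30, a, a), (30, a, n), (30, a, p), (30, n, a), (30, n, n), (30, n, p), (30, p, a), (30, p, n), (30, p, p)}
Apply σ_{E ≠ E2}; surviving tuples: {(16, k, u), (16, k, z), (16, u, k), (16, u, z), (16, z, k), (16, z, u), (30, a, n), (30, a, p), (30, n, a), (30, n, p), (30, p, a), (30, p, n)}
π[E, E2]: project onto (E, E2) → {(a, n), (a, p), (k, u), (k, z), (n, a), (n, p), (p, a), (p, n), (u, k), (u, z), (z, k), (z, u)}

{(a, n), (a, p), (k, u), (k, z), (n, a), (n, p), (p, a), (p, n), (u, k), (u, z), (z, k), (z, u)}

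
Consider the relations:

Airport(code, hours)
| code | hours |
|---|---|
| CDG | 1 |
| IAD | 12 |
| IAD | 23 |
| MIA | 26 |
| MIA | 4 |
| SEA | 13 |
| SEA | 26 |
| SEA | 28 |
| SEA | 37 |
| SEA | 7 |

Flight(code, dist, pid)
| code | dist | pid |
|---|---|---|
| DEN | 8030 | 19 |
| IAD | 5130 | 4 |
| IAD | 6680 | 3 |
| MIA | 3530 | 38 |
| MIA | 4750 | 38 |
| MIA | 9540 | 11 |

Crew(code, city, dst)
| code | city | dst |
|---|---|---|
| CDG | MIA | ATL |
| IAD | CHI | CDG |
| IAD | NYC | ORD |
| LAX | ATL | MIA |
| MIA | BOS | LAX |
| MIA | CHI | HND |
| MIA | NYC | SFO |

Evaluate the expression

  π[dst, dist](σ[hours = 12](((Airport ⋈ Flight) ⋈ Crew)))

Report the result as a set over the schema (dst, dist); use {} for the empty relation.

{(CDG, 5130), (CDG, 6680), (ORD, 5130), (ORD, 6680)}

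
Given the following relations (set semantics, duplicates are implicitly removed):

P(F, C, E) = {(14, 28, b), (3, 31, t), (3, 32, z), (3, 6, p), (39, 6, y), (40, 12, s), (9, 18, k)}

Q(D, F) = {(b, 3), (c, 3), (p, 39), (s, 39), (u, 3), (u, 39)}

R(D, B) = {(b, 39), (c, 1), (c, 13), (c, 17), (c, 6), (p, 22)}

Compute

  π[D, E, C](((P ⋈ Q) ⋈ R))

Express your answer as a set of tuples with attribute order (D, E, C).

P ⋈ Q (natural join on F): {(3, 31, t, b), (3, 31, t, c), (3, 31, t, u), (3, 32, z, b), (3, 32, z, c), (3, 32, z, u), (3, 6, p, b), (3, 6, p, c), (3, 6, p, u), (39, 6, y, p), (39, 6, y, s), (39, 6, y, u)}
(P ⋈ Q) ⋈ R (natural join on D): {(3, 31, t, b, 39), (3, 31, t, c, 1), (3, 31, t, c, 13), (3, 31, t, c, 17), (3, 31, t, c, 6), (3, 32, z, b, 39), (3, 32, z, c, 1), (3, 32, z, c, 13), (3, 32, z, c, 17), (3, 32, z, c, 6), (3, 6, p, b, 39), (3, 6, p, c, 1), (3, 6, p, c, 13), (3, 6, p, c, 17), (3, 6, p, c, 6), (39, 6, y, p, 22)}
Keep only column(s) D, E, C (9 duplicate(s) eliminated): {(b, p, 6), (b, t, 31), (b, z, 32), (c, p, 6), (c, t, 31), (c, z, 32), (p, y, 6)}

{(b, p, 6), (b, t, 31), (b, z, 32), (c, p, 6), (c, t, 31), (c, z, 32), (p, y, 6)}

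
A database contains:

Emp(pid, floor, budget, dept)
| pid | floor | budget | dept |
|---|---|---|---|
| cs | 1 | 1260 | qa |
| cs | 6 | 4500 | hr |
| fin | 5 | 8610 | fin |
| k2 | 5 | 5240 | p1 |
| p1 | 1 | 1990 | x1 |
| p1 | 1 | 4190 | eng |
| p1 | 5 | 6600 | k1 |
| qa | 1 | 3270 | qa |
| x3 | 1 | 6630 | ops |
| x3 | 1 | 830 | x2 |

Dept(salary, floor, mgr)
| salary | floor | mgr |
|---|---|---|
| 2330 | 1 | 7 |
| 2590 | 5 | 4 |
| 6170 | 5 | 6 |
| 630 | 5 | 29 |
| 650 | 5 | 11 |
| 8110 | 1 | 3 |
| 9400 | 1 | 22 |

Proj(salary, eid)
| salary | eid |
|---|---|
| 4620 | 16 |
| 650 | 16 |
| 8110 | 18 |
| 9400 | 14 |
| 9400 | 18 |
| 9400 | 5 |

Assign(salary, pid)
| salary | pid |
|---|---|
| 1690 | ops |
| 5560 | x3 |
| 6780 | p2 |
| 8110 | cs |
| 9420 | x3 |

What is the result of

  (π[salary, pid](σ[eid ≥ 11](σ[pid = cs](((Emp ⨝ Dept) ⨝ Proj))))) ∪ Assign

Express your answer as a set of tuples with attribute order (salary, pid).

{(1690, ops), (5560, x3), (6780, p2), (8110, cs), (9400, cs), (9420, x3)}

Natural join on floor: {(cs, 1, 1260, qa, 2330, 7), (cs, 1, 1260, qa, 8110, 3), (cs, 1, 1260, qa, 9400, 22), (fin, 5, 8610, fin, 2590, 4), (fin, 5, 8610, fin, 6170, 6), (fin, 5, 8610, fin, 630, 29), (fin, 5, 8610, fin, 650, 11), (k2, 5, 5240, p1, 2590, 4), (k2, 5, 5240, p1, 6170, 6), (k2, 5, 5240, p1, 630, 29), (k2, 5, 5240, p1, 650, 11), (p1, 1, 1990, x1, 2330, 7), (p1, 1, 1990, x1, 8110, 3), (p1, 1, 1990, x1, 9400, 22), (p1, 1, 4190, eng, 2330, 7), (p1, 1, 4190, eng, 8110, 3), (p1, 1, 4190, eng, 9400, 22), (p1, 5, 6600, k1, 2590, 4), (p1, 5, 6600, k1, 6170, 6), (p1, 5, 6600, k1, 630, 29), (p1, 5, 6600, k1, 650, 11), (qa, 1, 3270, qa, 2330, 7), (qa, 1, 3270, qa, 8110, 3), (qa, 1, 3270, qa, 9400, 22), (x3, 1, 6630, ops, 2330, 7), (x3, 1, 6630, ops, 8110, 3), (x3, 1, 6630, ops, 9400, 22), (x3, 1, 830, x2, 2330, 7), (x3, 1, 830, x2, 8110, 3), (x3, 1, 830, x2, 9400, 22)}
Natural join on salary: {(cs, 1, 1260, qa, 8110, 3, 18), (cs, 1, 1260, qa, 9400, 22, 14), (cs, 1, 1260, qa, 9400, 22, 18), (cs, 1, 1260, qa, 9400, 22, 5), (fin, 5, 8610, fin, 650, 11, 16), (k2, 5, 5240, p1, 650, 11, 16), (p1, 1, 1990, x1, 8110, 3, 18), (p1, 1, 1990, x1, 9400, 22, 14), (p1, 1, 1990, x1, 9400, 22, 18), (p1, 1, 1990, x1, 9400, 22, 5), (p1, 1, 4190, eng, 8110, 3, 18), (p1, 1, 4190, eng, 9400, 22, 14), (p1, 1, 4190, eng, 9400, 22, 18), (p1, 1, 4190, eng, 9400, 22, 5), (p1, 5, 6600, k1, 650, 11, 16), (qa, 1, 3270, qa, 8110, 3, 18), (qa, 1, 3270, qa, 9400, 22, 14), (qa, 1, 3270, qa, 9400, 22, 18), (qa, 1, 3270, qa, 9400, 22, 5), (x3, 1, 6630, ops, 8110, 3, 18), (x3, 1, 6630, ops, 9400, 22, 14), (x3, 1, 6630, ops, 9400, 22, 18), (x3, 1, 6630, ops, 9400, 22, 5), (x3, 1, 830, x2, 8110, 3, 18), (x3, 1, 830, x2, 9400, 22, 14), (x3, 1, 830, x2, 9400, 22, 18), (x3, 1, 830, x2, 9400, 22, 5)}
Filtering on pid = cs leaves {(cs, 1, 1260, qa, 8110, 3, 18), (cs, 1, 1260, qa, 9400, 22, 14), (cs, 1, 1260, qa, 9400, 22, 18), (cs, 1, 1260, qa, 9400, 22, 5)}.
Filtering on eid ≥ 11 leaves {(cs, 1, 1260, qa, 8110, 3, 18), (cs, 1, 1260, qa, 9400, 22, 14), (cs, 1, 1260, qa, 9400, 22, 18)}.
Projecting to salary, pid (1 duplicate(s) eliminated): {(8110, cs), (9400, cs)}
Union: {(8110, cs), (9400, cs)} with {(1690, ops), (5560, x3), (6780, p2), (8110, cs), (9420, x3)} → {(1690, ops), (5560, x3), (6780, p2), (8110, cs), (9400, cs), (9420, x3)}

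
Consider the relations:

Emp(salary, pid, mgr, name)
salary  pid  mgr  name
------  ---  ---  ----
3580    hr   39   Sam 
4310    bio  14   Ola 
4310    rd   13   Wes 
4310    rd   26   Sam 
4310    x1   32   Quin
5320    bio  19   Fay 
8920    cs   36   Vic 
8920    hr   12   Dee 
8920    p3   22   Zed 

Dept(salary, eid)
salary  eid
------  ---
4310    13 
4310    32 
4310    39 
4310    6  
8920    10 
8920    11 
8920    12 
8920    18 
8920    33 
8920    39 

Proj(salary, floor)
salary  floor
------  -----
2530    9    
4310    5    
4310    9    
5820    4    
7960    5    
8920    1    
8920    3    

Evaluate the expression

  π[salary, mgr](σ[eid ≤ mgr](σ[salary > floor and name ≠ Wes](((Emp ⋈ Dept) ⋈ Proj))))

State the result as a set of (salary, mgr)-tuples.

{(4310, 14), (4310, 26), (4310, 32), (8920, 12), (8920, 22), (8920, 36)}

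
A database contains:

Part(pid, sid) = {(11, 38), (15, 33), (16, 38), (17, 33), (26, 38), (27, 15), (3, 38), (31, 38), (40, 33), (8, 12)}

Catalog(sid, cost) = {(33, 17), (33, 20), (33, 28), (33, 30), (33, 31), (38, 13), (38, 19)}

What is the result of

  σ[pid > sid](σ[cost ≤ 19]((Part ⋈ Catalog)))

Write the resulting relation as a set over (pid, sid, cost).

{(40, 33, 17)}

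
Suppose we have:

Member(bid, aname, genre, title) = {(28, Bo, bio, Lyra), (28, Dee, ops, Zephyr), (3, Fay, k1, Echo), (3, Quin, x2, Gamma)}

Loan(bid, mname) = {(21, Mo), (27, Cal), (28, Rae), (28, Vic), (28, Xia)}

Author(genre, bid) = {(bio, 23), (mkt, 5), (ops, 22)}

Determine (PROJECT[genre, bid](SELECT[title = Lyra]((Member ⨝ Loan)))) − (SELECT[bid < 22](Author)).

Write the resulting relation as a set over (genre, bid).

Member ⋈ Loan (natural join on bid): {(28, Bo, bio, Lyra, Rae), (28, Bo, bio, Lyra, Vic), (28, Bo, bio, Lyra, Xia), (28, Dee, ops, Zephyr, Rae), (28, Dee, ops, Zephyr, Vic), (28, Dee, ops, Zephyr, Xia)}
Selection title = Lyra: {(28, Bo, bio, Lyra, Rae), (28, Bo, bio, Lyra, Vic), (28, Bo, bio, Lyra, Xia)}
Projecting to genre, bid (2 duplicate(s) eliminated): {(bio, 28)}
Selection bid < 22: {(mkt, 5)}
Set difference of the two operands is {(bio, 28)}.

{(bio, 28)}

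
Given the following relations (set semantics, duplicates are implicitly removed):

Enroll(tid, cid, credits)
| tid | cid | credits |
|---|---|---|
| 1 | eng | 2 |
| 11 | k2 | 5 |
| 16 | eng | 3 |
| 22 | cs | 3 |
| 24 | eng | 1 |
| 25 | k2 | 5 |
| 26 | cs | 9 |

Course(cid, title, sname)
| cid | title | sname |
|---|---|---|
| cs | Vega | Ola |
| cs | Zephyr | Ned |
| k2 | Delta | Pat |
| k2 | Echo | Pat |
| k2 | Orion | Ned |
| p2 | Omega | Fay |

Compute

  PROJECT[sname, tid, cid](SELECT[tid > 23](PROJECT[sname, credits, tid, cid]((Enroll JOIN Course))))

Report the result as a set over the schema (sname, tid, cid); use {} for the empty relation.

{(Ned, 25, k2), (Ned, 26, cs), (Ola, 26, cs), (Pat, 25, k2)}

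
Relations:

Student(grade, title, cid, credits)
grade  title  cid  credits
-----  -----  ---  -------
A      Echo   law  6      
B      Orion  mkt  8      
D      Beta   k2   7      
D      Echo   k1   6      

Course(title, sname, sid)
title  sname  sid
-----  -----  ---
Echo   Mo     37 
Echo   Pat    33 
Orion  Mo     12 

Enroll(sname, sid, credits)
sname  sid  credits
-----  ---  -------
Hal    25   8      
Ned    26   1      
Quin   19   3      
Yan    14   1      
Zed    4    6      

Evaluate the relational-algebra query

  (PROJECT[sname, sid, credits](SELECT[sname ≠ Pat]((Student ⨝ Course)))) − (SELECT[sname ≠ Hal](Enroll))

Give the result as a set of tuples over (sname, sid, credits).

Student ⋈ Course (natural join on title): {(A, Echo, law, 6, Mo, 37), (A, Echo, law, 6, Pat, 33), (B, Orion, mkt, 8, Mo, 12), (D, Echo, k1, 6, Mo, 37), (D, Echo, k1, 6, Pat, 33)}
σ[sname ≠ Pat]: keep tuples satisfying sname ≠ Pat → {(A, Echo, law, 6, Mo, 37), (B, Orion, mkt, 8, Mo, 12), (D, Echo, k1, 6, Mo, 37)}
Projecting to sname, sid, credits (1 duplicate(s) eliminated): {(Mo, 12, 8), (Mo, 37, 6)}
σ[sname ≠ Hal]: keep tuples satisfying sname ≠ Hal → {(Ned, 26, 1), (Quin, 19, 3), (Yan, 14, 1), (Zed, 4, 6)}
Taking the difference: {(Mo, 12, 8), (Mo, 37, 6)}

{(Mo, 12, 8), (Mo, 37, 6)}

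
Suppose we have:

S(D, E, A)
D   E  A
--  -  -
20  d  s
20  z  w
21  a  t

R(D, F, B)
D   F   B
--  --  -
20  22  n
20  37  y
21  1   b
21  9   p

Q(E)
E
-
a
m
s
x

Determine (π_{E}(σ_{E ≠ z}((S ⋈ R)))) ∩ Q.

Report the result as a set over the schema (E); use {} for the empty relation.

Joining S and R on D yields {(20, d, s, 22, n), (20, d, s, 37, y), (20, z, w, 22, n), (20, z, w, 37, y), (21, a, t, 1, b), (21, a, t, 9, p)}.
Filtering on E ≠ z leaves {(20, d, s, 22, n), (20, d, s, 37, y), (21, a, t, 1, b), (21, a, t, 9, p)}.
Keep only column(s) E (2 duplicate(s) eliminated): {a, d}
Intersection: {a, d} with {a, m, s, x} → {a}

{a}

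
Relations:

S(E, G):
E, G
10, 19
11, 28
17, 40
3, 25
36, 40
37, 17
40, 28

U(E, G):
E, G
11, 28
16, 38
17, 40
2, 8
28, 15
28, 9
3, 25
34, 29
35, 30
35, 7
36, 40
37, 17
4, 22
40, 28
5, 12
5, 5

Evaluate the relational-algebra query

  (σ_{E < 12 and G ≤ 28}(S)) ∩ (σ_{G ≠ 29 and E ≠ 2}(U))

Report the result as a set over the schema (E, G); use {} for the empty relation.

{(11, 28), (3, 25)}

Filtering on E < 12 and G ≤ 28 leaves {(10, 19), (11, 28), (3, 25)}.
Filtering on G ≠ 29 and E ≠ 2 leaves {(11, 28), (16, 38), (17, 40), (28, 15), (28, 9), (3, 25), (35, 30), (35, 7), (36, 40), (37, 17), (4, 22), (40, 28), (5, 12), (5, 5)}.
Taking the intersection: {(11, 28), (3, 25)}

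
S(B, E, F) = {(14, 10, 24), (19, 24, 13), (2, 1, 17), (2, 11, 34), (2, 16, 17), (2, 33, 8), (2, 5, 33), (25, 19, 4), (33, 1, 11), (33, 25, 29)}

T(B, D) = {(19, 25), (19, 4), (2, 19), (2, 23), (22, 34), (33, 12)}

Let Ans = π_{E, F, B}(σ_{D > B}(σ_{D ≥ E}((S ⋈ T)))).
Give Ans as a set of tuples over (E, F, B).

{(1, 17, 2), (11, 34, 2), (16, 17, 2), (24, 13, 19), (5, 33, 2)}

Joining S and T on B yields {(19, 24, 13, 25), (19, 24, 13, 4), (2, 1, 17, 19), (2, 1, 17, 23), (2, 11, 34, 19), (2, 11, 34, 23), (2, 16, 17, 19), (2, 16, 17, 23), (2, 33, 8, 19), (2, 33, 8, 23), (2, 5, 33, 19), (2, 5, 33, 23), (33, 1, 11, 12), (33, 25, 29, 12)}.
Filtering on D ≥ E leaves {(19, 24, 13, 25), (2, 1, 17, 19), (2, 1, 17, 23), (2, 11, 34, 19), (2, 11, 34, 23), (2, 16, 17, 19), (2, 16, 17, 23), (2, 5, 33, 19), (2, 5, 33, 23), (33, 1, 11, 12)}.
Filtering on D > B leaves {(19, 24, 13, 25), (2, 1, 17, 19), (2, 1, 17, 23), (2, 11, 34, 19), (2, 11, 34, 23), (2, 16, 17, 19), (2, 16, 17, 23), (2, 5, 33, 19), (2, 5, 33, 23)}.
Projecting to E, F, B (4 duplicate(s) eliminated): {(1, 17, 2), (11, 34, 2), (16, 17, 2), (24, 13, 19), (5, 33, 2)}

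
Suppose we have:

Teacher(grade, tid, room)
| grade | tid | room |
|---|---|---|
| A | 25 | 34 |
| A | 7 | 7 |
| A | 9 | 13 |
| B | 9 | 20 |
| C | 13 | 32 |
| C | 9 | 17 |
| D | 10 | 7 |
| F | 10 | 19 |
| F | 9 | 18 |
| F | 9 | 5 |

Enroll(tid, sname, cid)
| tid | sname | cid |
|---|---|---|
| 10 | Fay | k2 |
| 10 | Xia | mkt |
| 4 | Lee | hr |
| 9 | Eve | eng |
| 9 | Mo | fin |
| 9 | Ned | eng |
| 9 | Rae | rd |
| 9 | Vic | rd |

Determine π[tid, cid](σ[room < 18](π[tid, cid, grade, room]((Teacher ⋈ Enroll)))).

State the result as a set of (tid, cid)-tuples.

Joining Teacher and Enroll on tid yields {(A, 9, 13, Eve, eng), (A, 9, 13, Mo, fin), (A, 9, 13, Ned, eng), (A, 9, 13, Rae, rd), (A, 9, 13, Vic, rd), (B, 9, 20, Eve, eng), (B, 9, 20, Mo, fin), (B, 9, 20, Ned, eng), (B, 9, 20, Rae, rd), (B, 9, 20, Vic, rd), (C, 9, 17, Eve, eng), (C, 9, 17, Mo, fin), (C, 9, 17, Ned, eng), (C, 9, 17, Rae, rd), (C, 9, 17, Vic, rd), (D, 10, 7, Fay, k2), (D, 10, 7, Xia, mkt), (F, 10, 19, Fay, k2), (F, 10, 19, Xia, mkt), (F, 9, 18, Eve, eng), (F, 9, 18, Mo, fin), (F, 9, 18, Ned, eng), (F, 9, 18, Rae, rd), (F, 9, 18, Vic, rd), (F, 9, 5, Eve, eng), (F, 9, 5, Mo, fin), (F, 9, 5, Ned, eng), (F, 9, 5, Rae, rd), (F, 9, 5, Vic, rd)}.
Projecting to tid, cid, grade, room (10 duplicate(s) eliminated): {(10, k2, D, 7), (10, k2, F, 19), (10, mkt, D, 7), (10, mkt, F, 19), (9, eng, A, 13), (9, eng, B, 20), (9, eng, C, 17), (9, eng, F, 18), (9, eng, F, 5), (9, fin, A, 13), (9, fin, B, 20), (9, fin, C, 17), (9, fin, F, 18), (9, fin, F, 5), (9, rd, A, 13), (9, rd, B, 20), (9, rd, C, 17), (9, rd, F, 18), (9, rd, F, 5)}
σ[room < 18]: keep tuples satisfying room < 18 → {(10, k2, D, 7), (10, mkt, D, 7), (9, eng, A, 13), (9, eng, C, 17), (9, eng, F, 5), (9, fin, A, 13), (9, fin, C, 17), (9, fin, F, 5), (9, rd, A, 13), (9, rd, C, 17), (9, rd, F, 5)}
Projecting to tid, cid (6 duplicate(s) eliminated): {(10, k2), (10, mkt), (9, eng), (9, fin), (9, rd)}

{(10, k2), (10, mkt), (9, eng), (9, fin), (9, rd)}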